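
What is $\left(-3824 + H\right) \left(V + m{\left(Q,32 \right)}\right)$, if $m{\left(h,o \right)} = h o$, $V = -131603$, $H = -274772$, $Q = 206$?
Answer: $34827564556$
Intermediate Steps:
$\left(-3824 + H\right) \left(V + m{\left(Q,32 \right)}\right) = \left(-3824 - 274772\right) \left(-131603 + 206 \cdot 32\right) = - 278596 \left(-131603 + 6592\right) = \left(-278596\right) \left(-125011\right) = 34827564556$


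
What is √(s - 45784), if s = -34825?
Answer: I*√80609 ≈ 283.92*I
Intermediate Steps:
√(s - 45784) = √(-34825 - 45784) = √(-80609) = I*√80609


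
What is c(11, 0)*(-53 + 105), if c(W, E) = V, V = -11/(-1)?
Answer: 572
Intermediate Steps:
V = 11 (V = -11*(-1) = 11)
c(W, E) = 11
c(11, 0)*(-53 + 105) = 11*(-53 + 105) = 11*52 = 572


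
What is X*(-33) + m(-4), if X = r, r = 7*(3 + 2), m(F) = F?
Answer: -1159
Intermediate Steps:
r = 35 (r = 7*5 = 35)
X = 35
X*(-33) + m(-4) = 35*(-33) - 4 = -1155 - 4 = -1159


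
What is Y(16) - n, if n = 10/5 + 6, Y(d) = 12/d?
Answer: -29/4 ≈ -7.2500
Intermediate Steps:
n = 8 (n = 10*(⅕) + 6 = 2 + 6 = 8)
Y(16) - n = 12/16 - 1*8 = 12*(1/16) - 8 = ¾ - 8 = -29/4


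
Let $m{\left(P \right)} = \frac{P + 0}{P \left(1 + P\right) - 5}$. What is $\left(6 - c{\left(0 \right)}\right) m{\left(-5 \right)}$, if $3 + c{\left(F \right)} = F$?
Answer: $-3$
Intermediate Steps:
$c{\left(F \right)} = -3 + F$
$m{\left(P \right)} = \frac{P}{-5 + P \left(1 + P\right)}$
$\left(6 - c{\left(0 \right)}\right) m{\left(-5 \right)} = \left(6 - \left(-3 + 0\right)\right) \left(- \frac{5}{-5 - 5 + \left(-5\right)^{2}}\right) = \left(6 - -3\right) \left(- \frac{5}{-5 - 5 + 25}\right) = \left(6 + 3\right) \left(- \frac{5}{15}\right) = 9 \left(\left(-5\right) \frac{1}{15}\right) = 9 \left(- \frac{1}{3}\right) = -3$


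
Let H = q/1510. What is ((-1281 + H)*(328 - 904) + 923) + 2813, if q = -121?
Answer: 559936808/755 ≈ 7.4164e+5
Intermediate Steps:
H = -121/1510 ≈ -0.080132
((-1281 + H)*(328 - 904) + 923) + 2813 = ((-1281 - 121/1510)*(328 - 904) + 923) + 2813 = (-1934431/1510*(-576) + 923) + 2813 = (557116128/755 + 923) + 2813 = 557812993/755 + 2813 = 559936808/755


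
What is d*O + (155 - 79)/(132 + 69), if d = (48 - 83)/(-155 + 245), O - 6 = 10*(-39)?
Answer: 30092/201 ≈ 149.71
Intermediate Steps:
O = -384 (O = 6 + 10*(-39) = 6 - 390 = -384)
d = -7/18 (d = -35/90 = -35*1/90 = -7/18 ≈ -0.38889)
d*O + (155 - 79)/(132 + 69) = -7/18*(-384) + (155 - 79)/(132 + 69) = 448/3 + 76/201 = 30092/201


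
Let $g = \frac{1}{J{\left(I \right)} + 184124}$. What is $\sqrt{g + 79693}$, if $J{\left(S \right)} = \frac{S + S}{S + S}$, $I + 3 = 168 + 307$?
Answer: $\frac{\sqrt{108070133255490}}{36825} \approx 282.3$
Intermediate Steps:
$I = 472$ ($I = -3 + \left(168 + 307\right) = -3 + 475 = 472$)
$J{\left(S \right)} = 1$ ($J{\left(S \right)} = \frac{2 S}{2 S} = 2 S \frac{1}{2 S} = 1$)
$g = \frac{1}{184125}$ ($g = \frac{1}{1 + 184124} = \frac{1}{184125} \approx 5.4311 \cdot 10^{-6}$)
$\sqrt{g + 79693} = \sqrt{\frac{1}{184125} + 79693} = \sqrt{\frac{14673473626}{184125}} = \frac{\sqrt{108070133255490}}{36825}$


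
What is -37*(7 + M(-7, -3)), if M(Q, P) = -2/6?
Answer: -740/3 ≈ -246.67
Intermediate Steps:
M(Q, P) = -1/3 (M(Q, P) = -2*1/6 = -1/3)
-37*(7 + M(-7, -3)) = -37*(7 - 1/3) = -37*20/3 = -740/3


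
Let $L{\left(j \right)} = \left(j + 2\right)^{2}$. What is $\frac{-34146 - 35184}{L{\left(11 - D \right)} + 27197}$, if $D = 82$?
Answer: $- \frac{34665}{15979} \approx -2.1694$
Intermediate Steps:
$L{\left(j \right)} = \left(2 + j\right)^{2}$
$\frac{-34146 - 35184}{L{\left(11 - D \right)} + 27197} = \frac{-34146 - 35184}{\left(2 + \left(11 - 82\right)\right)^{2} + 27197} = - \frac{69330}{\left(2 + \left(11 - 82\right)\right)^{2} + 27197} = - \frac{69330}{\left(2 - 71\right)^{2} + 27197} = - \frac{69330}{\left(-69\right)^{2} + 27197} = - \frac{69330}{4761 + 27197} = - \frac{69330}{31958} = \left(-69330\right) \frac{1}{31958} = - \frac{34665}{15979}$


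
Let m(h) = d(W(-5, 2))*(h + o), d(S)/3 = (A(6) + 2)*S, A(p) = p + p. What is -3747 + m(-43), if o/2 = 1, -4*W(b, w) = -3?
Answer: -10077/2 ≈ -5038.5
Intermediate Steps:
W(b, w) = ¾ (W(b, w) = -¼*(-3) = ¾)
A(p) = 2*p
o = 2 (o = 2*1 = 2)
d(S) = 42*S (d(S) = 3*((2*6 + 2)*S) = 3*((12 + 2)*S) = 3*(14*S) = 42*S)
m(h) = 63 + 63*h/2 (m(h) = (42*(¾))*(h + 2) = 63*(2 + h)/2 = 63 + 63*h/2)
-3747 + m(-43) = -3747 + (63 + (63/2)*(-43)) = -3747 + (63 - 2709/2) = -3747 - 2583/2 = -10077/2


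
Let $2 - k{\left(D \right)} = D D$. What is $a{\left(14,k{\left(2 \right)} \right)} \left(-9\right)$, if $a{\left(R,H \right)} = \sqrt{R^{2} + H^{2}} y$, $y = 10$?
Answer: $- 900 \sqrt{2} \approx -1272.8$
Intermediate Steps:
$k{\left(D \right)} = 2 - D^{2}$ ($k{\left(D \right)} = 2 - D D = 2 - D^{2}$)
$a{\left(R,H \right)} = 10 \sqrt{H^{2} + R^{2}}$ ($a{\left(R,H \right)} = \sqrt{R^{2} + H^{2}} \cdot 10 = \sqrt{H^{2} + R^{2}} \cdot 10 = 10 \sqrt{H^{2} + R^{2}}$)
$a{\left(14,k{\left(2 \right)} \right)} \left(-9\right) = 10 \sqrt{\left(2 - 2^{2}\right)^{2} + 14^{2}} \left(-9\right) = 10 \sqrt{\left(2 - 4\right)^{2} + 196} \left(-9\right) = 10 \sqrt{\left(-2\right)^{2} + 196} \left(-9\right) = 10 \sqrt{4 + 196} \left(-9\right) = 10 \sqrt{200} \left(-9\right) = 10 \cdot 10 \sqrt{2} \left(-9\right) = 100 \sqrt{2} \left(-9\right) = - 900 \sqrt{2}$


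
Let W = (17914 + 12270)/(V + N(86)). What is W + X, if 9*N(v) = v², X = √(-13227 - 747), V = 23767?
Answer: 271656/221299 + I*√13974 ≈ 1.2276 + 118.21*I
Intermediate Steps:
X = I*√13974 (X = √(-13974) = I*√13974 ≈ 118.21*I)
N(v) = v²/9
W = 271656/221299 (W = (17914 + 12270)/(23767 + (⅑)*86²) = 30184/(23767 + (⅑)*7396) = 30184/(23767 + 7396/9) = 30184/(221299/9) = 30184*(9/221299) = 271656/221299 ≈ 1.2276)
W + X = 271656/221299 + I*√13974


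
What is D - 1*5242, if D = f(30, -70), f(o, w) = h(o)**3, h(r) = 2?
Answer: -5234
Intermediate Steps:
f(o, w) = 8 (f(o, w) = 2**3 = 8)
D = 8
D - 1*5242 = 8 - 1*5242 = 8 - 5242 = -5234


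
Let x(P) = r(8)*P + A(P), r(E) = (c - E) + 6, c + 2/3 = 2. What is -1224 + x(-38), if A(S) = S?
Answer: -3710/3 ≈ -1236.7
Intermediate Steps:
c = 4/3 (c = -⅔ + 2 = 4/3 ≈ 1.3333)
r(E) = 22/3 - E (r(E) = (4/3 - E) + 6 = 22/3 - E)
x(P) = P/3 (x(P) = (22/3 - 1*8)*P + P = (22/3 - 8)*P + P = -2*P/3 + P = P/3)
-1224 + x(-38) = -1224 + (⅓)*(-38) = -1224 - 38/3 = -3710/3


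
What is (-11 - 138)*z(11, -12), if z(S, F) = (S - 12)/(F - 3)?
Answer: -149/15 ≈ -9.9333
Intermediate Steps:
z(S, F) = (-12 + S)/(-3 + F)
(-11 - 138)*z(11, -12) = (-11 - 138)*((-12 + 11)/(-3 - 12)) = -149*(-1)/(-15) = -(-149)*(-1)/15 = -149*1/15 = -149/15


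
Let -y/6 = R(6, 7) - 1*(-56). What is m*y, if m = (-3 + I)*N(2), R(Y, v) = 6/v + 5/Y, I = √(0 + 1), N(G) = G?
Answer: 9692/7 ≈ 1384.6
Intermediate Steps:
I = 1 (I = √1 = 1)
R(Y, v) = 5/Y + 6/v
m = -4 (m = (-3 + 1)*2 = -2*2 = -4)
y = -2423/7 (y = -6*((5/6 + 6/7) - 1*(-56)) = -6*((5*(⅙) + 6*(⅐)) + 56) = -6*((⅚ + 6/7) + 56) = -6*(71/42 + 56) = -6*2423/42 = -2423/7 ≈ -346.14)
m*y = -4*(-2423/7) = 9692/7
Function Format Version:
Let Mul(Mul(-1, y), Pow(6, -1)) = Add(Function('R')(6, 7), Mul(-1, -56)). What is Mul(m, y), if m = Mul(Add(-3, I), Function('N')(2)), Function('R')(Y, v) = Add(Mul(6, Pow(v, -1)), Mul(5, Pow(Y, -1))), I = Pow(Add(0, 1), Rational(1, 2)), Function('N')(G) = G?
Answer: Rational(9692, 7) ≈ 1384.6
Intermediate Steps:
I = 1 (I = Pow(1, Rational(1, 2)) = 1)
Function('R')(Y, v) = Add(Mul(5, Pow(Y, -1)), Mul(6, Pow(v, -1)))
m = -4 (m = Mul(Add(-3, 1), 2) = Mul(-2, 2) = -4)
y = Rational(-2423, 7) (y = Mul(-6, Add(Add(Mul(5, Pow(6, -1)), Mul(6, Pow(7, -1))), Mul(-1, -56))) = Mul(-6, Add(Add(Mul(5, Rational(1, 6)), Mul(6, Rational(1, 7))), 56)) = Mul(-6, Add(Add(Rational(5, 6), Rational(6, 7)), 56)) = Mul(-6, Add(Rational(71, 42), 56)) = Mul(-6, Rational(2423, 42)) = Rational(-2423, 7) ≈ -346.14)
Mul(m, y) = Mul(-4, Rational(-2423, 7)) = Rational(9692, 7)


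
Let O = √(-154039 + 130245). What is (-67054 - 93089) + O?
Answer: -160143 + I*√23794 ≈ -1.6014e+5 + 154.25*I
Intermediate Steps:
O = I*√23794 (O = √(-23794) = I*√23794 ≈ 154.25*I)
(-67054 - 93089) + O = (-67054 - 93089) + I*√23794 = -160143 + I*√23794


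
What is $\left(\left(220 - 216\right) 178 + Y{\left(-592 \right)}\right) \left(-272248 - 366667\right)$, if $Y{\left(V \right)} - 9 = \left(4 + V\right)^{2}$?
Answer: $-221361685475$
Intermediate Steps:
$Y{\left(V \right)} = 9 + \left(4 + V\right)^{2}$
$\left(\left(220 - 216\right) 178 + Y{\left(-592 \right)}\right) \left(-272248 - 366667\right) = \left(\left(220 - 216\right) 178 + \left(9 + \left(4 - 592\right)^{2}\right)\right) \left(-272248 - 366667\right) = \left(4 \cdot 178 + \left(9 + \left(-588\right)^{2}\right)\right) \left(-638915\right) = \left(712 + \left(9 + 345744\right)\right) \left(-638915\right) = \left(712 + 345753\right) \left(-638915\right) = 346465 \left(-638915\right) = -221361685475$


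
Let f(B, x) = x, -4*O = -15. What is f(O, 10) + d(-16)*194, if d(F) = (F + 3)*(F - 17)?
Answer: 83236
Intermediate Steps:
O = 15/4 (O = -¼*(-15) = 15/4 ≈ 3.7500)
d(F) = (-17 + F)*(3 + F) (d(F) = (3 + F)*(-17 + F) = (-17 + F)*(3 + F))
f(O, 10) + d(-16)*194 = 10 + (-51 + (-16)² - 14*(-16))*194 = 10 + (-51 + 256 + 224)*194 = 10 + 429*194 = 10 + 83226 = 83236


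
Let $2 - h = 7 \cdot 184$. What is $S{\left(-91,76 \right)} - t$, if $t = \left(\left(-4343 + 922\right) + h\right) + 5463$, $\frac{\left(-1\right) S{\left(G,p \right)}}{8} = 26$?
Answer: $-964$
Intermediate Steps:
$h = -1286$ ($h = 2 - 7 \cdot 184 = 2 - 1288 = -1286$)
$S{\left(G,p \right)} = -208$ ($S{\left(G,p \right)} = \left(-8\right) 26 = -208$)
$t = 756$ ($t = \left(\left(-4343 + 922\right) - 1286\right) + 5463 = \left(-3421 - 1286\right) + 5463 = -4707 + 5463 = 756$)
$S{\left(-91,76 \right)} - t = -208 - 756 = -964$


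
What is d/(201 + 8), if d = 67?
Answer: 67/209 ≈ 0.32057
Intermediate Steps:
d/(201 + 8) = 67/(201 + 8) = 67/209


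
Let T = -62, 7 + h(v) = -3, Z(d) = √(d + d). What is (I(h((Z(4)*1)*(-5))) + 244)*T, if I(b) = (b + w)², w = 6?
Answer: -16120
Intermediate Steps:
Z(d) = √2*√d (Z(d) = √(2*d) = √2*√d)
h(v) = -10 (h(v) = -7 - 3 = -10)
I(b) = (6 + b)² (I(b) = (b + 6)² = (6 + b)²)
(I(h((Z(4)*1)*(-5))) + 244)*T = ((6 - 10)² + 244)*(-62) = ((-4)² + 244)*(-62) = (16 + 244)*(-62) = 260*(-62) = -16120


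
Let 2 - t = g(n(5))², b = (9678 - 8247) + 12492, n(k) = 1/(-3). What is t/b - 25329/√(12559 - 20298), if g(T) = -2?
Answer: -2/13923 + 25329*I*√7739/7739 ≈ -0.00014365 + 287.92*I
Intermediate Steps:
n(k) = -⅓
b = 13923 (b = 1431 + 12492 = 13923)
t = -2 (t = 2 - 1*(-2)² = 2 - 1*4 = 2 - 4 = -2)
t/b - 25329/√(12559 - 20298) = -2/13923 - 25329/√(12559 - 20298) = -2*1/13923 - 25329*(-I*√7739/7739) = -2/13923 - 25329*(-I*√7739/7739) = -2/13923 - (-25329)*I*√7739/7739 = -2/13923 + 25329*I*√7739/7739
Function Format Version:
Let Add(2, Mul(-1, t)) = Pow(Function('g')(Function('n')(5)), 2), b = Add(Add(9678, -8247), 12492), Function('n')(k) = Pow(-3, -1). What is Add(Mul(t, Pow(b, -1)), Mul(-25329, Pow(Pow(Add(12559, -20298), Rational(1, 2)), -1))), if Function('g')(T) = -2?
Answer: Add(Rational(-2, 13923), Mul(Rational(25329, 7739), I, Pow(7739, Rational(1, 2)))) ≈ Add(-0.00014365, Mul(287.92, I))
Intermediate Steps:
Function('n')(k) = Rational(-1, 3)
b = 13923 (b = Add(1431, 12492) = 13923)
t = -2 (t = Add(2, Mul(-1, Pow(-2, 2))) = Add(2, Mul(-1, 4)) = Add(2, -4) = -2)
Add(Mul(t, Pow(b, -1)), Mul(-25329, Pow(Pow(Add(12559, -20298), Rational(1, 2)), -1))) = Add(Mul(-2, Pow(13923, -1)), Mul(-25329, Pow(Pow(Add(12559, -20298), Rational(1, 2)), -1))) = Add(Mul(-2, Rational(1, 13923)), Mul(-25329, Pow(Pow(-7739, Rational(1, 2)), -1))) = Add(Rational(-2, 13923), Mul(-25329, Pow(Mul(I, Pow(7739, Rational(1, 2))), -1))) = Add(Rational(-2, 13923), Mul(-25329, Mul(Rational(-1, 7739), I, Pow(7739, Rational(1, 2))))) = Add(Rational(-2, 13923), Mul(Rational(25329, 7739), I, Pow(7739, Rational(1, 2))))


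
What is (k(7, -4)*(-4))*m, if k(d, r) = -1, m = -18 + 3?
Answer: -60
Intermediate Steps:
m = -15
(k(7, -4)*(-4))*m = -1*(-4)*(-15) = 4*(-15) = -60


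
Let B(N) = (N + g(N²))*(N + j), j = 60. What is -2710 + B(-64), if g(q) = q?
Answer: -18838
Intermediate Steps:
B(N) = (60 + N)*(N + N²) (B(N) = (N + N²)*(N + 60) = (N + N²)*(60 + N) = (60 + N)*(N + N²))
-2710 + B(-64) = -2710 - 64*(60 + (-64)² + 61*(-64)) = -2710 - 64*(60 + 4096 - 3904) = -2710 - 64*252 = -2710 - 16128 = -18838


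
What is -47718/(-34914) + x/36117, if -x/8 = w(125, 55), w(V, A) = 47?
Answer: 25913687/19105893 ≈ 1.3563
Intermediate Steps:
x = -376 (x = -8*47 = -376)
-47718/(-34914) + x/36117 = -47718/(-34914) - 376/36117 = -47718*(-1/34914) - 376*1/36117 = 723/529 - 376/36117 = 25913687/19105893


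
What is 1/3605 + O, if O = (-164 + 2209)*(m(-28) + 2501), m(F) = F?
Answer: 18231512426/3605 ≈ 5.0573e+6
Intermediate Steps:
O = 5057285 (O = (-164 + 2209)*(-28 + 2501) = 2045*2473 = 5057285)
1/3605 + O = 1/3605 + 5057285 = 18231512426/3605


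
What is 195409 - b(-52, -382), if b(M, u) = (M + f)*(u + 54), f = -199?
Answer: 113081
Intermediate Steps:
b(M, u) = (-199 + M)*(54 + u) (b(M, u) = (M - 199)*(u + 54) = (-199 + M)*(54 + u))
195409 - b(-52, -382) = 195409 - (-10746 - 199*(-382) + 54*(-52) - 52*(-382)) = 195409 - (-10746 + 76018 - 2808 + 19864) = 195409 - 1*82328 = 195409 - 82328 = 113081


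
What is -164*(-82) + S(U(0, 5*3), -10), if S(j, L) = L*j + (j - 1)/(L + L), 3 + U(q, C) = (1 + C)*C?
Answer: 55331/5 ≈ 11066.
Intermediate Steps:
U(q, C) = -3 + C*(1 + C) (U(q, C) = -3 + (1 + C)*C = -3 + C*(1 + C))
S(j, L) = L*j + (-1 + j)/(2*L) (S(j, L) = L*j + (-1 + j)/((2*L)) = L*j + (-1 + j)*(1/(2*L)) = L*j + (-1 + j)/(2*L))
-164*(-82) + S(U(0, 5*3), -10) = -164*(-82) + (½)*(-1 + (-3 + 5*3 + (5*3)²) + 2*(-3 + 5*3 + (5*3)²)*(-10)²)/(-10) = 13448 + (½)*(-⅒)*(-1 + (-3 + 15 + 15²) + 2*(-3 + 15 + 15²)*100) = 13448 + (½)*(-⅒)*(-1 + (-3 + 15 + 225) + 2*(-3 + 15 + 225)*100) = 13448 + (½)*(-⅒)*(-1 + 237 + 2*237*100) = 13448 + (½)*(-⅒)*(-1 + 237 + 47400) = 13448 + (½)*(-⅒)*47636 = 13448 - 11909/5 = 55331/5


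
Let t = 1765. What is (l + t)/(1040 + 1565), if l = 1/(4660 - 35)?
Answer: 8163126/12048125 ≈ 0.67754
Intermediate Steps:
l = 1/4625 ≈ 0.00021622
(l + t)/(1040 + 1565) = (1/4625 + 1765)/(1040 + 1565) = (8163126/4625)/2605 = (8163126/4625)*(1/2605) = 8163126/12048125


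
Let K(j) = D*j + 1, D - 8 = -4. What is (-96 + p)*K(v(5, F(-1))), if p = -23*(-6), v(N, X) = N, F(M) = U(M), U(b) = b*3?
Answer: 882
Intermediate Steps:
D = 4 (D = 8 - 4 = 4)
U(b) = 3*b
F(M) = 3*M
p = 138
K(j) = 1 + 4*j (K(j) = 4*j + 1 = 1 + 4*j)
(-96 + p)*K(v(5, F(-1))) = (-96 + 138)*(1 + 4*5) = 42*(1 + 20) = 42*21 = 882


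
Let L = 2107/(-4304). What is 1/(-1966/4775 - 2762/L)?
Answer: 10060925/56759376838 ≈ 0.00017726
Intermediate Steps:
L = -2107/4304 (L = 2107*(-1/4304) = -2107/4304 ≈ -0.48954)
1/(-1966/4775 - 2762/L) = 1/(-1966/4775 - 2762/(-2107/4304)) = 1/(-1966*1/4775 - 2762*(-4304/2107)) = 1/(-1966/4775 + 11887648/2107) = 1/(56759376838/10060925) = 10060925/56759376838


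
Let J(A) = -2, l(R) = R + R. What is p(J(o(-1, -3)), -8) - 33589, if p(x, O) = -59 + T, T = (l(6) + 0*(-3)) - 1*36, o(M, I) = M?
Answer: -33672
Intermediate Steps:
l(R) = 2*R
T = -24 (T = (2*6 + 0*(-3)) - 1*36 = (12 + 0) - 36 = 12 - 36 = -24)
p(x, O) = -83 (p(x, O) = -59 - 24 = -83)
p(J(o(-1, -3)), -8) - 33589 = -83 - 33589 = -33672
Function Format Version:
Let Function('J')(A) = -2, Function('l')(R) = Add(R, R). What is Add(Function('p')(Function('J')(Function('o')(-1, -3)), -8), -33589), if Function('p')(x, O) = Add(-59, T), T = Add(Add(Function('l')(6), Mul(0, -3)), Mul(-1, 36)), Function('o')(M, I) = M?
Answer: -33672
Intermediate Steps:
Function('l')(R) = Mul(2, R)
T = -24 (T = Add(Add(Mul(2, 6), Mul(0, -3)), Mul(-1, 36)) = Add(Add(12, 0), -36) = Add(12, -36) = -24)
Function('p')(x, O) = -83 (Function('p')(x, O) = Add(-59, -24) = -83)
Add(Function('p')(Function('J')(Function('o')(-1, -3)), -8), -33589) = Add(-83, -33589) = -33672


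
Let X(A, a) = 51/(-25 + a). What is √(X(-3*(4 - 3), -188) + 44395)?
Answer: 2*√55948497/71 ≈ 210.70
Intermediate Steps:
√(X(-3*(4 - 3), -188) + 44395) = √(51/(-25 - 188) + 44395) = √(51/(-213) + 44395) = √(51*(-1/213) + 44395) = √(-17/71 + 44395) = √(3152028/71) = 2*√55948497/71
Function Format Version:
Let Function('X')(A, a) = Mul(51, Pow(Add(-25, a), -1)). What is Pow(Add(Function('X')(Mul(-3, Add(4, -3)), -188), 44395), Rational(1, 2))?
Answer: Mul(Rational(2, 71), Pow(55948497, Rational(1, 2))) ≈ 210.70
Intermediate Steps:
Pow(Add(Function('X')(Mul(-3, Add(4, -3)), -188), 44395), Rational(1, 2)) = Pow(Add(Mul(51, Pow(Add(-25, -188), -1)), 44395), Rational(1, 2)) = Pow(Add(Mul(51, Pow(-213, -1)), 44395), Rational(1, 2)) = Pow(Add(Mul(51, Rational(-1, 213)), 44395), Rational(1, 2)) = Pow(Add(Rational(-17, 71), 44395), Rational(1, 2)) = Pow(Rational(3152028, 71), Rational(1, 2)) = Mul(Rational(2, 71), Pow(55948497, Rational(1, 2)))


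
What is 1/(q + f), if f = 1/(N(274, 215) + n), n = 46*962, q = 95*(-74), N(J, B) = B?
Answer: -44467/312603009 ≈ -0.00014225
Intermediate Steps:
q = -7030
n = 44252
f = 1/44467 (f = 1/(215 + 44252) = 1/44467 ≈ 2.2489e-5)
1/(q + f) = 1/(-7030 + 1/44467) = 1/(-312603009/44467) = -44467/312603009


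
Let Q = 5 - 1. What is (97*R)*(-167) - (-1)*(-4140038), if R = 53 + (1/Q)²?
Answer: -79993559/16 ≈ -4.9996e+6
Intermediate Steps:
Q = 4
R = 849/16 (R = 53 + (1/4)² = 53 + (¼)² = 53 + 1/16 = 849/16 ≈ 53.063)
(97*R)*(-167) - (-1)*(-4140038) = (97*(849/16))*(-167) - (-1)*(-4140038) = (82353/16)*(-167) - 1*4140038 = -13752951/16 - 4140038 = -79993559/16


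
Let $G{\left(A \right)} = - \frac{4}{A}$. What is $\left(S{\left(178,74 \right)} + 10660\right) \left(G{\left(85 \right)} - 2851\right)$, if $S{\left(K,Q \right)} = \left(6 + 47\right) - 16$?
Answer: $- \frac{2592300283}{85} \approx -3.0498 \cdot 10^{7}$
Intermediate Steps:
$S{\left(K,Q \right)} = 37$ ($S{\left(K,Q \right)} = 53 - 16 = 37$)
$\left(S{\left(178,74 \right)} + 10660\right) \left(G{\left(85 \right)} - 2851\right) = \left(37 + 10660\right) \left(- \frac{4}{85} - 2851\right) = 10697 \left(\left(-4\right) \frac{1}{85} - 2851\right) = 10697 \left(- \frac{4}{85} - 2851\right) = 10697 \left(- \frac{242339}{85}\right) = - \frac{2592300283}{85}$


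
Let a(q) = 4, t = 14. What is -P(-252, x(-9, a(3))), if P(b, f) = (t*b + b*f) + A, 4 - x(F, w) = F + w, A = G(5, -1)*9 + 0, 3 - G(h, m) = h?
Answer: 5814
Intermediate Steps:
G(h, m) = 3 - h
A = -18 (A = (3 - 1*5)*9 + 0 = (3 - 5)*9 + 0 = -2*9 + 0 = -18 + 0 = -18)
x(F, w) = 4 - F - w (x(F, w) = 4 - (F + w) = 4 + (-F - w) = 4 - F - w)
P(b, f) = -18 + 14*b + b*f (P(b, f) = (14*b + b*f) - 18 = -18 + 14*b + b*f)
-P(-252, x(-9, a(3))) = -(-18 + 14*(-252) - 252*(4 - 1*(-9) - 1*4)) = -(-18 - 3528 - 252*(4 + 9 - 4)) = -(-18 - 3528 - 252*9) = -(-18 - 3528 - 2268) = -1*(-5814) = 5814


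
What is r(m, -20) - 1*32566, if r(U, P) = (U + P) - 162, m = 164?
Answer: -32584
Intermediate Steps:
r(U, P) = -162 + P + U (r(U, P) = (P + U) - 162 = -162 + P + U)
r(m, -20) - 1*32566 = (-162 - 20 + 164) - 1*32566 = -18 - 32566 = -32584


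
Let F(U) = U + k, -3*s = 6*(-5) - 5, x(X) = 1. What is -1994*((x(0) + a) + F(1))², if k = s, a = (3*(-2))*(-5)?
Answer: -34219034/9 ≈ -3.8021e+6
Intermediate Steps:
a = 30 (a = -6*(-5) = 30)
s = 35/3 (s = -(6*(-5) - 5)/3 = -(-30 - 5)/3 = -⅓*(-35) = 35/3 ≈ 11.667)
k = 35/3 ≈ 11.667
F(U) = 35/3 + U (F(U) = U + 35/3 = 35/3 + U)
-1994*((x(0) + a) + F(1))² = -1994*((1 + 30) + (35/3 + 1))² = -1994*(31 + 38/3)² = -1994*(131/3)² = -1994*17161/9 = -34219034/9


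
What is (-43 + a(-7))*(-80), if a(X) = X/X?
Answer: 3360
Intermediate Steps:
a(X) = 1
(-43 + a(-7))*(-80) = (-43 + 1)*(-80) = -42*(-80) = 3360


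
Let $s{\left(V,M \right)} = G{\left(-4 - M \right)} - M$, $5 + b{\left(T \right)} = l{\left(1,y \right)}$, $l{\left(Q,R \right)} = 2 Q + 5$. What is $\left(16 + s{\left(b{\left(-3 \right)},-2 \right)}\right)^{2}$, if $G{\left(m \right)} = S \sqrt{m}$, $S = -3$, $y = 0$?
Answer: $306 - 108 i \sqrt{2} \approx 306.0 - 152.74 i$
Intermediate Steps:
$l{\left(Q,R \right)} = 5 + 2 Q$
$b{\left(T \right)} = 2$ ($b{\left(T \right)} = -5 + \left(5 + 2 \cdot 1\right) = -5 + \left(5 + 2\right) = -5 + 7 = 2$)
$G{\left(m \right)} = - 3 \sqrt{m}$
$s{\left(V,M \right)} = - M - 3 \sqrt{-4 - M}$ ($s{\left(V,M \right)} = - 3 \sqrt{-4 - M} - M = - M - 3 \sqrt{-4 - M}$)
$\left(16 + s{\left(b{\left(-3 \right)},-2 \right)}\right)^{2} = \left(16 - \left(-2 + 3 \sqrt{-4 - -2}\right)\right)^{2} = \left(16 + \left(2 - 3 \sqrt{-4 + 2}\right)\right)^{2} = \left(16 + \left(2 - 3 \sqrt{-2}\right)\right)^{2} = \left(16 + \left(2 - 3 i \sqrt{2}\right)\right)^{2} = \left(18 - 3 i \sqrt{2}\right)^{2}$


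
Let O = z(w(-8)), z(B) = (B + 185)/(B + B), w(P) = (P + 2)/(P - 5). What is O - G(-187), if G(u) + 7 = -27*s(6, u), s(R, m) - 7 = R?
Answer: 6707/12 ≈ 558.92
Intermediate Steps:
s(R, m) = 7 + R
w(P) = (2 + P)/(-5 + P)
z(B) = (185 + B)/(2*B) (z(B) = (185 + B)/((2*B)) = (185 + B)*(1/(2*B)) = (185 + B)/(2*B))
G(u) = -358 (G(u) = -7 - 27*(7 + 6) = -7 - 27*13 = -7 - 351 = -358)
O = 2411/12 (O = (185 + (2 - 8)/(-5 - 8))/(2*(((2 - 8)/(-5 - 8)))) = (185 - 6/(-13))/(2*((-6/(-13)))) = (185 - 1/13*(-6))/(2*((-1/13*(-6)))) = (185 + 6/13)/(2*(6/13)) = (½)*(13/6)*(2411/13) = 2411/12 ≈ 200.92)
O - G(-187) = 2411/12 - 1*(-358) = 2411/12 + 358 = 6707/12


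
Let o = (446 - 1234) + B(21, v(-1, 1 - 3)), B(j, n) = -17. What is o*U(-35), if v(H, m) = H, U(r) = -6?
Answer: 4830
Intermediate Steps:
o = -805 (o = (446 - 1234) - 17 = -788 - 17 = -805)
o*U(-35) = -805*(-6) = 4830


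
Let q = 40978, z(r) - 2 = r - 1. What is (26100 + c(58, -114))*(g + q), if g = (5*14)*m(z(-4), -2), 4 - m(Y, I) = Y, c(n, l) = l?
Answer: 1077587448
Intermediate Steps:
z(r) = 1 + r (z(r) = 2 + (r - 1) = 2 + (-1 + r) = 1 + r)
m(Y, I) = 4 - Y
g = 490 (g = (5*14)*(4 - (1 - 4)) = 70*(4 - 1*(-3)) = 70*(4 + 3) = 70*7 = 490)
(26100 + c(58, -114))*(g + q) = (26100 - 114)*(490 + 40978) = 25986*41468 = 1077587448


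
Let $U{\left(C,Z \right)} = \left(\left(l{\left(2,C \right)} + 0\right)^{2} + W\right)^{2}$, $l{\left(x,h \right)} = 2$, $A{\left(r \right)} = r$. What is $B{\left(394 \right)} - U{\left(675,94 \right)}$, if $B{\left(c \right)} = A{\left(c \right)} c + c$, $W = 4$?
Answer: $155566$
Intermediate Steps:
$U{\left(C,Z \right)} = 64$ ($U{\left(C,Z \right)} = \left(\left(2 + 0\right)^{2} + 4\right)^{2} = \left(2^{2} + 4\right)^{2} = \left(4 + 4\right)^{2} = 8^{2} = 64$)
$B{\left(c \right)} = c + c^{2}$ ($B{\left(c \right)} = c c + c = c^{2} + c = c + c^{2}$)
$B{\left(394 \right)} - U{\left(675,94 \right)} = 394 \left(1 + 394\right) - 64 = 394 \cdot 395 - 64 = 155630 - 64 = 155566$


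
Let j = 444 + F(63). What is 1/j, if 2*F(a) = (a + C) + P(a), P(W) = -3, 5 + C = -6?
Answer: 2/937 ≈ 0.0021345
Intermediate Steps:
C = -11 (C = -5 - 6 = -11)
F(a) = -7 + a/2 (F(a) = ((a - 11) - 3)/2 = ((-11 + a) - 3)/2 = (-14 + a)/2 = -7 + a/2)
j = 937/2 (j = 444 + (-7 + (1/2)*63) = 444 + (-7 + 63/2) = 444 + 49/2 = 937/2 ≈ 468.50)
1/j = 1/(937/2) = 2/937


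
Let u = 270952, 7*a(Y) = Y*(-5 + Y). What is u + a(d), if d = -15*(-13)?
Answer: 1933714/7 ≈ 2.7625e+5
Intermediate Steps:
d = 195
a(Y) = Y*(-5 + Y)/7 (a(Y) = (Y*(-5 + Y))/7 = Y*(-5 + Y)/7)
u + a(d) = 270952 + (1/7)*195*(-5 + 195) = 270952 + (1/7)*195*190 = 270952 + 37050/7 = 1933714/7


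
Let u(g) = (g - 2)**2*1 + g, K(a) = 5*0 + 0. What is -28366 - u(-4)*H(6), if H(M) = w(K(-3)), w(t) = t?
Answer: -28366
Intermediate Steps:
K(a) = 0 (K(a) = 0 + 0 = 0)
H(M) = 0
u(g) = g + (-2 + g)**2 (u(g) = (-2 + g)**2*1 + g = (-2 + g)**2 + g = g + (-2 + g)**2)
-28366 - u(-4)*H(6) = -28366 - (-4 + (-2 - 4)**2)*0 = -28366 - (-4 + (-6)**2)*0 = -28366 - (-4 + 36)*0 = -28366 - 32*0 = -28366 - 1*0 = -28366 + 0 = -28366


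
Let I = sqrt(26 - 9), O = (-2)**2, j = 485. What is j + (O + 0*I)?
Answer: 489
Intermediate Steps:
O = 4
I = sqrt(17) ≈ 4.1231
j + (O + 0*I) = 485 + (4 + 0*sqrt(17)) = 485 + (4 + 0) = 485 + 4 = 489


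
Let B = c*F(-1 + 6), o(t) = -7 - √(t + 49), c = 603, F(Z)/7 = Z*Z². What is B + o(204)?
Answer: 527618 - √253 ≈ 5.2760e+5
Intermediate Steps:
F(Z) = 7*Z³ (F(Z) = 7*(Z*Z²) = 7*Z³)
o(t) = -7 - √(49 + t)
B = 527625 (B = 603*(7*(-1 + 6)³) = 603*(7*5³) = 603*(7*125) = 603*875 = 527625)
B + o(204) = 527625 + (-7 - √(49 + 204)) = 527625 + (-7 - √253) = 527618 - √253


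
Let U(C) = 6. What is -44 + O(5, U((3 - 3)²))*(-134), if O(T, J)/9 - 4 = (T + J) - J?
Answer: -10898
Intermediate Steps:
O(T, J) = 36 + 9*T (O(T, J) = 36 + 9*((T + J) - J) = 36 + 9*((J + T) - J) = 36 + 9*T)
-44 + O(5, U((3 - 3)²))*(-134) = -44 + (36 + 9*5)*(-134) = -44 + (36 + 45)*(-134) = -44 + 81*(-134) = -44 - 10854 = -10898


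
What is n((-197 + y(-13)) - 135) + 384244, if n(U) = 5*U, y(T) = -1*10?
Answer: 382534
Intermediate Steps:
y(T) = -10
n((-197 + y(-13)) - 135) + 384244 = 5*((-197 - 10) - 135) + 384244 = 5*(-207 - 135) + 384244 = 5*(-342) + 384244 = -1710 + 384244 = 382534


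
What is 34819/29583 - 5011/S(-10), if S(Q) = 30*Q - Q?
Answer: 158337923/8579070 ≈ 18.456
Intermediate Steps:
S(Q) = 29*Q
34819/29583 - 5011/S(-10) = 34819/29583 - 5011/(29*(-10)) = 34819*(1/29583) - 5011/(-290) = 34819/29583 - 5011*(-1/290) = 34819/29583 + 5011/290 = 158337923/8579070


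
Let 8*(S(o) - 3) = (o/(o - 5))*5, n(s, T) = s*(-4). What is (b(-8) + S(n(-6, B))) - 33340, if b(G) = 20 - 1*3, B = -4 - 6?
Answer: -633065/19 ≈ -33319.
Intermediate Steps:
B = -10
n(s, T) = -4*s
S(o) = 3 + 5*o/(8*(-5 + o)) (S(o) = 3 + ((o/(o - 5))*5)/8 = 3 + ((o/(-5 + o))*5)/8 = 3 + (5*o/(-5 + o))/8 = 3 + 5*o/(8*(-5 + o)))
b(G) = 17 (b(G) = 20 - 3 = 17)
(b(-8) + S(n(-6, B))) - 33340 = (17 + (-120 + 29*(-4*(-6)))/(8*(-5 - 4*(-6)))) - 33340 = (17 + (-120 + 29*24)/(8*(-5 + 24))) - 33340 = (17 + (⅛)*(-120 + 696)/19) - 33340 = (17 + (⅛)*(1/19)*576) - 33340 = (17 + 72/19) - 33340 = 395/19 - 33340 = -633065/19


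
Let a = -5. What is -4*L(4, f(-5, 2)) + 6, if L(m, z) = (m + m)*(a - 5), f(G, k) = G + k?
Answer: 326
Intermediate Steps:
L(m, z) = -20*m (L(m, z) = (m + m)*(-5 - 5) = (2*m)*(-10) = -20*m)
-4*L(4, f(-5, 2)) + 6 = -(-80)*4 + 6 = -4*(-80) + 6 = 320 + 6 = 326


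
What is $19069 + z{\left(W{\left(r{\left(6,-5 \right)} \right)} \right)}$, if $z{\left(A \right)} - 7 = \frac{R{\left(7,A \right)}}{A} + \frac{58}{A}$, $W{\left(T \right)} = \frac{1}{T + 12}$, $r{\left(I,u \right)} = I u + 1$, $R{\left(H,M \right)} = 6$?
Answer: $17988$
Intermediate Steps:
$r{\left(I,u \right)} = 1 + I u$
$W{\left(T \right)} = \frac{1}{12 + T}$
$z{\left(A \right)} = 7 + \frac{64}{A}$ ($z{\left(A \right)} = 7 + \left(\frac{6}{A} + \frac{58}{A}\right) = 7 + \frac{64}{A}$)
$19069 + z{\left(W{\left(r{\left(6,-5 \right)} \right)} \right)} = 19069 + \left(7 + \frac{64}{\frac{1}{12 + \left(1 + 6 \left(-5\right)\right)}}\right) = 19069 + \left(7 + \frac{64}{\frac{1}{12 + \left(1 - 30\right)}}\right) = 19069 + \left(7 + \frac{64}{\frac{1}{12 - 29}}\right) = 19069 + \left(7 + \frac{64}{\frac{1}{-17}}\right) = 19069 + \left(7 + \frac{64}{- \frac{1}{17}}\right) = 19069 + \left(7 + 64 \left(-17\right)\right) = 19069 + \left(7 - 1088\right) = 19069 - 1081 = 17988$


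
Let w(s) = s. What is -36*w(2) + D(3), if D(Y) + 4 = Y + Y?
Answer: -70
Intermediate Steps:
D(Y) = -4 + 2*Y (D(Y) = -4 + (Y + Y) = -4 + 2*Y)
-36*w(2) + D(3) = -36*2 + (-4 + 2*3) = -72 + (-4 + 6) = -72 + 2 = -70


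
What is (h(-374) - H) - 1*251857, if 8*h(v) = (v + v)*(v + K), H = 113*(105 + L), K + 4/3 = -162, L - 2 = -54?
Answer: -622816/3 ≈ -2.0761e+5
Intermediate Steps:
L = -52 (L = 2 - 54 = -52)
K = -490/3 (K = -4/3 - 162 = -490/3 ≈ -163.33)
H = 5989 (H = 113*(105 - 52) = 113*53 = 5989)
h(v) = v*(-490/3 + v)/4 (h(v) = ((v + v)*(v - 490/3))/8 = ((2*v)*(-490/3 + v))/8 = (2*v*(-490/3 + v))/8 = v*(-490/3 + v)/4)
(h(-374) - H) - 1*251857 = ((1/12)*(-374)*(-490 + 3*(-374)) - 1*5989) - 1*251857 = ((1/12)*(-374)*(-490 - 1122) - 5989) - 251857 = ((1/12)*(-374)*(-1612) - 5989) - 251857 = (150722/3 - 5989) - 251857 = 132755/3 - 251857 = -622816/3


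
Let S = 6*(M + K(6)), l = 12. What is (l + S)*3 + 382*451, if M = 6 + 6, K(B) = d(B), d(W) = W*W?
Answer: 173182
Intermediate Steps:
d(W) = W²
K(B) = B²
M = 12
S = 288 (S = 6*(12 + 6²) = 6*(12 + 36) = 6*48 = 288)
(l + S)*3 + 382*451 = (12 + 288)*3 + 382*451 = 300*3 + 172282 = 900 + 172282 = 173182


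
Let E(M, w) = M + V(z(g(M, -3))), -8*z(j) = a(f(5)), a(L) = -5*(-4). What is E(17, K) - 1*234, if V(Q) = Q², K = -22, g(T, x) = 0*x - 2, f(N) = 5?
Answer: -843/4 ≈ -210.75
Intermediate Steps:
g(T, x) = -2 (g(T, x) = 0 - 2 = -2)
a(L) = 20
z(j) = -5/2 (z(j) = -⅛*20 = -5/2)
E(M, w) = 25/4 + M (E(M, w) = M + (-5/2)² = M + 25/4 = 25/4 + M)
E(17, K) - 1*234 = (25/4 + 17) - 1*234 = 93/4 - 234 = -843/4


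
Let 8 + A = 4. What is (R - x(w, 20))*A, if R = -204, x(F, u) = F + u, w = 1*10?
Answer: 936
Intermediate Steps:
A = -4 (A = -8 + 4 = -4)
w = 10
(R - x(w, 20))*A = (-204 - (10 + 20))*(-4) = (-204 - 1*30)*(-4) = (-204 - 30)*(-4) = -234*(-4) = 936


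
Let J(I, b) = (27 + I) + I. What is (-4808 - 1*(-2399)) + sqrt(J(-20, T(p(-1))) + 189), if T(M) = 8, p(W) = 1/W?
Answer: -2409 + 4*sqrt(11) ≈ -2395.7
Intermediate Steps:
J(I, b) = 27 + 2*I
(-4808 - 1*(-2399)) + sqrt(J(-20, T(p(-1))) + 189) = (-4808 - 1*(-2399)) + sqrt((27 + 2*(-20)) + 189) = (-4808 + 2399) + sqrt((27 - 40) + 189) = -2409 + sqrt(-13 + 189) = -2409 + sqrt(176) = -2409 + 4*sqrt(11)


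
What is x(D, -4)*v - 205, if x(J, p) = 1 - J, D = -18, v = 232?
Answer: 4203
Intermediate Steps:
x(D, -4)*v - 205 = (1 - 1*(-18))*232 - 205 = (1 + 18)*232 - 205 = 19*232 - 205 = 4408 - 205 = 4203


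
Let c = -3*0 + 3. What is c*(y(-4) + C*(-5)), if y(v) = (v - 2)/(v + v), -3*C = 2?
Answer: 49/4 ≈ 12.250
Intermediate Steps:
C = -⅔ (C = -⅓*2 = -⅔ ≈ -0.66667)
y(v) = (-2 + v)/(2*v) (y(v) = (-2 + v)/((2*v)) = (-2 + v)*(1/(2*v)) = (-2 + v)/(2*v))
c = 3 (c = 0 + 3 = 3)
c*(y(-4) + C*(-5)) = 3*((½)*(-2 - 4)/(-4) - ⅔*(-5)) = 3*((½)*(-¼)*(-6) + 10/3) = 3*(¾ + 10/3) = 3*(49/12) = 49/4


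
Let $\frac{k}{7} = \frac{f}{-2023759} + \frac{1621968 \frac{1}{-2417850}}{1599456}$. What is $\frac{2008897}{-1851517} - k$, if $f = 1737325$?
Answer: $\frac{1486576514310019946818811}{301888737705692300273100} \approx 4.9243$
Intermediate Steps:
$k = - \frac{979805190412950083}{163049400953754300}$ ($k = 7 \left(\frac{1737325}{-2023759} + \frac{1621968 \frac{1}{-2417850}}{1599456}\right) = 7 \left(1737325 \left(- \frac{1}{2023759}\right) + 1621968 \left(- \frac{1}{2417850}\right) \frac{1}{1599456}\right) = 7 \left(- \frac{1737325}{2023759} - \frac{33791}{80567597700}\right) = 7 \left(- \frac{139972170058992869}{163049400953754300}\right) = - \frac{979805190412950083}{163049400953754300} \approx -6.0093$)
$\frac{2008897}{-1851517} - k = \frac{2008897}{-1851517} - - \frac{979805190412950083}{163049400953754300} = 2008897 \left(- \frac{1}{1851517}\right) + \frac{979805190412950083}{163049400953754300} = - \frac{2008897}{1851517} + \frac{979805190412950083}{163049400953754300} = \frac{1486576514310019946818811}{301888737705692300273100}$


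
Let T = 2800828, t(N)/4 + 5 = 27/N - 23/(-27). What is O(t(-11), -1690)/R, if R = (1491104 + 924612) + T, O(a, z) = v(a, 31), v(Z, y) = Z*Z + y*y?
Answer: 146297185/460146129696 ≈ 0.00031794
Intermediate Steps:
t(N) = -448/27 + 108/N (t(N) = -20 + 4*(27/N - 23/(-27)) = -20 + 4*(27/N - 23*(-1/27)) = -20 + 4*(27/N + 23/27) = -20 + 4*(23/27 + 27/N) = -20 + (92/27 + 108/N) = -448/27 + 108/N)
v(Z, y) = Z² + y²
O(a, z) = 961 + a² (O(a, z) = a² + 31² = a² + 961 = 961 + a²)
R = 5216544 (R = (1491104 + 924612) + 2800828 = 2415716 + 2800828 = 5216544)
O(t(-11), -1690)/R = (961 + (-448/27 + 108/(-11))²)/5216544 = (961 + (-448/27 + 108*(-1/11))²)*(1/5216544) = (961 + (-448/27 - 108/11)²)*(1/5216544) = (961 + (-7844/297)²)*(1/5216544) = (961 + 61528336/88209)*(1/5216544) = (146297185/88209)*(1/5216544) = 146297185/460146129696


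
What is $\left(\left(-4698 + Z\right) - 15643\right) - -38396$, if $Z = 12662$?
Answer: $30717$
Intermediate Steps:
$\left(\left(-4698 + Z\right) - 15643\right) - -38396 = \left(\left(-4698 + 12662\right) - 15643\right) - -38396 = \left(7964 - 15643\right) + 38396 = -7679 + 38396 = 30717$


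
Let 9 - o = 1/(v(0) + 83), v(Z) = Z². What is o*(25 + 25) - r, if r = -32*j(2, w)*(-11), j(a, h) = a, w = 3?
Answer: -21132/83 ≈ -254.60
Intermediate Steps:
r = 704 (r = -32*2*(-11) = -64*(-11) = 704)
o = 746/83 (o = 9 - 1/(0² + 83) = 9 - 1/(0 + 83) = 9 - 1/83 = 746/83 ≈ 8.9879)
o*(25 + 25) - r = 746*(25 + 25)/83 - 1*704 = (746/83)*50 - 704 = 37300/83 - 704 = -21132/83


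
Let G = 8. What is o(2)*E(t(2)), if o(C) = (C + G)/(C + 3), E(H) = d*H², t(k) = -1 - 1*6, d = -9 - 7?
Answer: -1568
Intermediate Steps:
d = -16
t(k) = -7 (t(k) = -1 - 6 = -7)
E(H) = -16*H²
o(C) = (8 + C)/(3 + C) (o(C) = (C + 8)/(C + 3) = (8 + C)/(3 + C))
o(2)*E(t(2)) = ((8 + 2)/(3 + 2))*(-16*(-7)²) = (10/5)*(-16*49) = ((⅕)*10)*(-784) = 2*(-784) = -1568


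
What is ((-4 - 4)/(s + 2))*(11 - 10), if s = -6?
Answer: 2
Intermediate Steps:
((-4 - 4)/(s + 2))*(11 - 10) = ((-4 - 4)/(-6 + 2))*(11 - 10) = -8/(-4)*1 = -8*(-1/4)*1 = 2*1 = 2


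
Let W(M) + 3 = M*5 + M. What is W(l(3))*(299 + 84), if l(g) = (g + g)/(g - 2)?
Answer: 12639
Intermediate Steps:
l(g) = 2*g/(-2 + g) (l(g) = (2*g)/(-2 + g) = 2*g/(-2 + g))
W(M) = -3 + 6*M (W(M) = -3 + (M*5 + M) = -3 + (5*M + M) = -3 + 6*M)
W(l(3))*(299 + 84) = (-3 + 6*(2*3/(-2 + 3)))*(299 + 84) = (-3 + 6*(2*3/1))*383 = (-3 + 6*(2*3*1))*383 = (-3 + 6*6)*383 = (-3 + 36)*383 = 33*383 = 12639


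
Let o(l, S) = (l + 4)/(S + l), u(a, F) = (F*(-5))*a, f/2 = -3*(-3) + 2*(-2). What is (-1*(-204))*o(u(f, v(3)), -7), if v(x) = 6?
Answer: 60384/307 ≈ 196.69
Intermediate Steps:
f = 10 (f = 2*(-3*(-3) + 2*(-2)) = 2*(9 - 4) = 2*5 = 10)
u(a, F) = -5*F*a (u(a, F) = (-5*F)*a = -5*F*a)
o(l, S) = (4 + l)/(S + l)
(-1*(-204))*o(u(f, v(3)), -7) = (-1*(-204))*((4 - 5*6*10)/(-7 - 5*6*10)) = 204*((4 - 300)/(-7 - 300)) = 204*(-296/(-307)) = 204*(-1/307*(-296)) = 204*(296/307) = 60384/307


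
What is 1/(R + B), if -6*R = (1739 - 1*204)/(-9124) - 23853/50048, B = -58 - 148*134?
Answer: -684956928/13623719683307 ≈ -5.0277e-5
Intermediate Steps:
B = -19890 (B = -58 - 19832 = -19890)
R = 73614613/684956928 (R = -((1739 - 1*204)/(-9124) - 23853/50048)/6 = -((1739 - 204)*(-1/9124) - 23853*1/50048)/6 = -(1535*(-1/9124) - 23853/50048)/6 = -(-1535/9124 - 23853/50048)/6 = -1/6*(-73614613/114159488) = 73614613/684956928 ≈ 0.10747)
1/(R + B) = 1/(73614613/684956928 - 19890) = 1/(-13623719683307/684956928) = -684956928/13623719683307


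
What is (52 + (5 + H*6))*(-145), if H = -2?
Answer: -6525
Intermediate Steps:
(52 + (5 + H*6))*(-145) = (52 + (5 - 2*6))*(-145) = (52 + (5 - 12))*(-145) = (52 - 7)*(-145) = 45*(-145) = -6525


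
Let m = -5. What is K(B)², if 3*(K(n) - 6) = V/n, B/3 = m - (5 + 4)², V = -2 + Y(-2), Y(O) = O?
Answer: 5400976/149769 ≈ 36.062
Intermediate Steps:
V = -4 (V = -2 - 2 = -4)
B = -258 (B = 3*(-5 - (5 + 4)²) = 3*(-5 - 1*9²) = 3*(-5 - 1*81) = 3*(-5 - 81) = 3*(-86) = -258)
K(n) = 6 - 4/(3*n) (K(n) = 6 + (-4/n)/3 = 6 - 4/(3*n))
K(B)² = (6 - 4/3/(-258))² = (6 - 4/3*(-1/258))² = (6 + 2/387)² = (2324/387)² = 5400976/149769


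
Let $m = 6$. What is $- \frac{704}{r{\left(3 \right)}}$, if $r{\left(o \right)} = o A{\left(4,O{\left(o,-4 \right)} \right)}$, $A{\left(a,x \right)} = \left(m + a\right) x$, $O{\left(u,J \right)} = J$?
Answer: $\frac{88}{15} \approx 5.8667$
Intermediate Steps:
$A{\left(a,x \right)} = x \left(6 + a\right)$ ($A{\left(a,x \right)} = \left(6 + a\right) x = x \left(6 + a\right)$)
$r{\left(o \right)} = - 40 o$ ($r{\left(o \right)} = o \left(- 4 \left(6 + 4\right)\right) = o \left(\left(-4\right) 10\right) = o \left(-40\right) = - 40 o$)
$- \frac{704}{r{\left(3 \right)}} = - \frac{704}{\left(-40\right) 3} = - \frac{704}{-120} = \left(-704\right) \left(- \frac{1}{120}\right) = \frac{88}{15}$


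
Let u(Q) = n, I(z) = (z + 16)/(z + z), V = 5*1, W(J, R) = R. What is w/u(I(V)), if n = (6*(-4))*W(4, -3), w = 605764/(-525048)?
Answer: -151441/9450864 ≈ -0.016024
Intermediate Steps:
w = -151441/131262 (w = 605764*(-1/525048) = -151441/131262 ≈ -1.1537)
n = 72 (n = (6*(-4))*(-3) = -24*(-3) = 72)
V = 5
I(z) = (16 + z)/(2*z) (I(z) = (16 + z)/((2*z)) = (16 + z)*(1/(2*z)) = (16 + z)/(2*z))
u(Q) = 72
w/u(I(V)) = -151441/131262/72 = -151441/131262*1/72 = -151441/9450864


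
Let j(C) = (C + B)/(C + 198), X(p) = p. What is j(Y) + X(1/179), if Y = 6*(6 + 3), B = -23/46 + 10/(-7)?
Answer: 14891/70168 ≈ 0.21222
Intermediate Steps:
B = -27/14 (B = -23*1/46 + 10*(-⅐) = -½ - 10/7 = -27/14 ≈ -1.9286)
Y = 54 (Y = 6*9 = 54)
j(C) = (-27/14 + C)/(198 + C) (j(C) = (C - 27/14)/(C + 198) = (-27/14 + C)/(198 + C))
j(Y) + X(1/179) = (-27/14 + 54)/(198 + 54) + 1/179 = (729/14)/252 + 1/179 = (1/252)*(729/14) + 1/179 = 81/392 + 1/179 = 14891/70168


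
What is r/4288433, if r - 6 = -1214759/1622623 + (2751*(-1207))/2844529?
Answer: 992122209220/1041772818315528869 ≈ 9.5234e-7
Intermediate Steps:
r = 18850321975180/4615598179567 (r = 6 + (-1214759/1622623 + (2751*(-1207))/2844529) = 6 + (-1214759*1/1622623 - 3320457*1/2844529) = 6 + (-1214759/1622623 - 3320457/2844529) = 6 - 8843267102222/4615598179567 = 18850321975180/4615598179567 ≈ 4.0840)
r/4288433 = (18850321975180/4615598179567)/4288433 = (18850321975180/4615598179567)*(1/4288433) = 992122209220/1041772818315528869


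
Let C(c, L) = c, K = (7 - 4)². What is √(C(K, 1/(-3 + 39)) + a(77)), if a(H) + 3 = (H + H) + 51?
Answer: √211 ≈ 14.526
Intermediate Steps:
a(H) = 48 + 2*H (a(H) = -3 + ((H + H) + 51) = -3 + (2*H + 51) = -3 + (51 + 2*H) = 48 + 2*H)
K = 9 (K = 3² = 9)
√(C(K, 1/(-3 + 39)) + a(77)) = √(9 + (48 + 2*77)) = √(9 + (48 + 154)) = √(9 + 202) = √211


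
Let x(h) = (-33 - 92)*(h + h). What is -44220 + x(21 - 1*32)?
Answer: -41470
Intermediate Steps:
x(h) = -250*h
-44220 + x(21 - 1*32) = -44220 - 250*(21 - 1*32) = -44220 - 250*(21 - 32) = -44220 - 250*(-11) = -44220 + 2750 = -41470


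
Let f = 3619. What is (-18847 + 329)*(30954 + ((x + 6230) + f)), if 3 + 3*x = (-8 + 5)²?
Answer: -755626990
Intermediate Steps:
x = 2 (x = -1 + (-8 + 5)²/3 = -1 + (⅓)*(-3)² = -1 + (⅓)*9 = -1 + 3 = 2)
(-18847 + 329)*(30954 + ((x + 6230) + f)) = (-18847 + 329)*(30954 + ((2 + 6230) + 3619)) = -18518*(30954 + (6232 + 3619)) = -18518*(30954 + 9851) = -18518*40805 = -755626990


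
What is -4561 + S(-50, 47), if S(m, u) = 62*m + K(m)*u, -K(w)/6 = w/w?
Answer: -7943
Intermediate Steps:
K(w) = -6 (K(w) = -6*w/w = -6*1 = -6)
S(m, u) = -6*u + 62*m (S(m, u) = 62*m - 6*u = -6*u + 62*m)
-4561 + S(-50, 47) = -4561 + (-6*47 + 62*(-50)) = -4561 + (-282 - 3100) = -4561 - 3382 = -7943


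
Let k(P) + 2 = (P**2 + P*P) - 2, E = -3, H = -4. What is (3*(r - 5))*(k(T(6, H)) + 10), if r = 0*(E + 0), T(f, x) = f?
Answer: -1170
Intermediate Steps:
k(P) = -4 + 2*P**2 (k(P) = -2 + ((P**2 + P*P) - 2) = -2 + ((P**2 + P**2) - 2) = -2 + (2*P**2 - 2) = -2 + (-2 + 2*P**2) = -4 + 2*P**2)
r = 0 (r = 0*(-3 + 0) = 0*(-3) = 0)
(3*(r - 5))*(k(T(6, H)) + 10) = (3*(0 - 5))*((-4 + 2*6**2) + 10) = (3*(-5))*((-4 + 2*36) + 10) = -15*((-4 + 72) + 10) = -15*(68 + 10) = -15*78 = -1170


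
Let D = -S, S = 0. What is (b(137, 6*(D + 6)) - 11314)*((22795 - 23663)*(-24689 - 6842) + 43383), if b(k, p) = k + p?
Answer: -305400334031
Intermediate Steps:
D = 0 (D = -1*0 = 0)
(b(137, 6*(D + 6)) - 11314)*((22795 - 23663)*(-24689 - 6842) + 43383) = ((137 + 6*(0 + 6)) - 11314)*((22795 - 23663)*(-24689 - 6842) + 43383) = ((137 + 6*6) - 11314)*(-868*(-31531) + 43383) = ((137 + 36) - 11314)*(27368908 + 43383) = (173 - 11314)*27412291 = -11141*27412291 = -305400334031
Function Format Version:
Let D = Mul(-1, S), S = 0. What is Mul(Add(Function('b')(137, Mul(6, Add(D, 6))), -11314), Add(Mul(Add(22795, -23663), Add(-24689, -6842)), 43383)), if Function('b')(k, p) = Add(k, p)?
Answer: -305400334031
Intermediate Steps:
D = 0 (D = Mul(-1, 0) = 0)
Mul(Add(Function('b')(137, Mul(6, Add(D, 6))), -11314), Add(Mul(Add(22795, -23663), Add(-24689, -6842)), 43383)) = Mul(Add(Add(137, Mul(6, Add(0, 6))), -11314), Add(Mul(Add(22795, -23663), Add(-24689, -6842)), 43383)) = Mul(Add(Add(137, Mul(6, 6)), -11314), Add(Mul(-868, -31531), 43383)) = Mul(Add(Add(137, 36), -11314), Add(27368908, 43383)) = Mul(Add(173, -11314), 27412291) = Mul(-11141, 27412291) = -305400334031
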